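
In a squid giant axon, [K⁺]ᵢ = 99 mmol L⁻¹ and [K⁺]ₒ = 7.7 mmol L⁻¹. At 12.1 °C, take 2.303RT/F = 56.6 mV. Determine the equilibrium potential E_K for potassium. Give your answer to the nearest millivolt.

E = (56.6/z) · log₁₀([K⁺]_out/[K⁺]_in) with z = +1.
= (56.6/1) · log₁₀(7.7/99) = 56.60 · log₁₀(0.07778)
= 56.60 · (-1.1091) = -62.78 mV

-63 mV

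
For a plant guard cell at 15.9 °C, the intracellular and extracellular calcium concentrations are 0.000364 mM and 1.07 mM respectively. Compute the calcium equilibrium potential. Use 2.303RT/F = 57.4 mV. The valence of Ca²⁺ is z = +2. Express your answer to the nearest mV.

100 mV

E = (57.4/z) · log₁₀([Ca²⁺]_out/[Ca²⁺]_in) with z = +2.
= (57.4/2) · log₁₀(1.07/0.000364) = 28.70 · log₁₀(2940)
= 28.70 · (3.4683) = 99.54 mV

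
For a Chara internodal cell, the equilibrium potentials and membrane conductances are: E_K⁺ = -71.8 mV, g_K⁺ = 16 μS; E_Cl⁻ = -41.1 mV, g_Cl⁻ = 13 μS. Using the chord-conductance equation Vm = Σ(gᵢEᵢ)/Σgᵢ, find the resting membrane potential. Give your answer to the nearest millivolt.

-58 mV

Σ gᵢEᵢ = 16·(-71.8) + 13·(-41.1) = -1683.10
Σ gᵢ = 16 + 13 = 29
Vm = -1683.10 / 29 = -58.04 mV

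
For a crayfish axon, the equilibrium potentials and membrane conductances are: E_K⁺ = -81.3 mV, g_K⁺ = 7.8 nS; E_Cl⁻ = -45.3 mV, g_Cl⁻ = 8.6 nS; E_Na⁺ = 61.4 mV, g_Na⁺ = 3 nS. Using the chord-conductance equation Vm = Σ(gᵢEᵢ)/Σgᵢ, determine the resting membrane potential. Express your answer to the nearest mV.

Σ gᵢEᵢ = 7.8·(-81.3) + 8.6·(-45.3) + 3·(61.4) = -839.52
Σ gᵢ = 7.8 + 8.6 + 3 = 19.4
Vm = -839.52 / 19.4 = -43.27 mV

-43 mV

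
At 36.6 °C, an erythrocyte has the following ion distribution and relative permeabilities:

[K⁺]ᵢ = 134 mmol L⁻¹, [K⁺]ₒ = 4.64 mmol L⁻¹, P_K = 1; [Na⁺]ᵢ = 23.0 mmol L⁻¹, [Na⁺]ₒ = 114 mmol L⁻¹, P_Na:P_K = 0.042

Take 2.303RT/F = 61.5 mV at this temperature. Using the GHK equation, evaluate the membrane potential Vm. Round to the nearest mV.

-71 mV

Vm = 61.5 · log₁₀[(Σ P·[cation]ₒ + Σ P·[anion]ᵢ) / (Σ P·[cation]ᵢ + Σ P·[anion]ₒ)]
Numerator = 1×4.64 + 0.042×114 = 9.428
Denominator = 1×134 + 0.042×23.0 = 135
Vm = 61.5 · log₁₀(0.069855) = 61.5 × (-1.1558) = -71.08 mV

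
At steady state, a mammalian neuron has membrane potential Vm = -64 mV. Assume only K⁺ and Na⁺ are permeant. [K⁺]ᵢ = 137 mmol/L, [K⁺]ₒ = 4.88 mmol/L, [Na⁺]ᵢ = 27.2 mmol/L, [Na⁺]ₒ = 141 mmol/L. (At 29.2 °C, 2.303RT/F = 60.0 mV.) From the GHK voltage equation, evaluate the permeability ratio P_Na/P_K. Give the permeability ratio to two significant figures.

Let α = P_Na/P_K. GHK: Vm = 60.0·log₁₀[(Kₒ + α·Naₒ)/(Kᵢ + α·Naᵢ)].
10^(Vm/60.0) = 10^(-64.0/60.0) = 0.08577
So 0.08577·(Kᵢ + α·Naᵢ) = Kₒ + α·Naₒ → α = (0.08577·137.0 − 4.88) / (141.0 − 0.08577·27.2)
α = (11.75 − 4.88) / (141.0 − 2.333) = 6.87/138.7 = 0.04955

0.050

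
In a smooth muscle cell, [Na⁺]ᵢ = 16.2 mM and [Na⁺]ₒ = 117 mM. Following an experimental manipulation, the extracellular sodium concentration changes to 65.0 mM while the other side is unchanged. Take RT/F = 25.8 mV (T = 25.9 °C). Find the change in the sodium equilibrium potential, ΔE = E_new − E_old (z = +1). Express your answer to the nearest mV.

E_old = (25.8/1)·ln(117/16.2) = 51.01 mV
E_new = (25.8/1)·ln(65.0/16.2) = 35.85 mV
ΔE = 35.85 − (51.01) = -15.16 mV

-15 mV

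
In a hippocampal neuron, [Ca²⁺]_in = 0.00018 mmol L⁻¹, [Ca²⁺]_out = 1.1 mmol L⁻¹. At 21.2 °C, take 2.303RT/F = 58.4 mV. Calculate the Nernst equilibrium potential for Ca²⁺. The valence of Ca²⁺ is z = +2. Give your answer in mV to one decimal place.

E = (58.4/z) · log₁₀([Ca²⁺]_out/[Ca²⁺]_in) with z = +2.
= (58.4/2) · log₁₀(1.1/0.00018) = 29.20 · log₁₀(6111)
= 29.20 · (3.7861) = 110.55 mV

110.6 mV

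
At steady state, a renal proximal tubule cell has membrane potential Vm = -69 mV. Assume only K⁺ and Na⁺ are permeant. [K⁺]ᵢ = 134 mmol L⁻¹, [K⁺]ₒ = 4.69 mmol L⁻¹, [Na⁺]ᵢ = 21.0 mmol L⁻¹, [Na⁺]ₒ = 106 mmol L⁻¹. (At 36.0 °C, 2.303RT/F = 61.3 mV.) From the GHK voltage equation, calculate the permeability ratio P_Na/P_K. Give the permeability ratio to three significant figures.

0.0512

Let α = P_Na/P_K. GHK: Vm = 61.3·log₁₀[(Kₒ + α·Naₒ)/(Kᵢ + α·Naᵢ)].
10^(Vm/61.3) = 10^(-69.0/61.3) = 0.074884
So 0.074884·(Kᵢ + α·Naᵢ) = Kₒ + α·Naₒ → α = (0.074884·134.0 − 4.69) / (106.0 − 0.074884·21.0)
α = (10.03 − 4.69) / (106.0 − 1.573) = 5.344/104.4 = 0.05118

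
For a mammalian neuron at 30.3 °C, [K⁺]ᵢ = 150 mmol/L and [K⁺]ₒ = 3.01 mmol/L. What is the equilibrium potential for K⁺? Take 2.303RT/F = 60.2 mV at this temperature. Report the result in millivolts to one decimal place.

E = (60.2/z) · log₁₀([K⁺]_out/[K⁺]_in) with z = +1.
= (60.2/1) · log₁₀(3.01/150) = 60.20 · log₁₀(0.02007)
= 60.20 · (-1.6975) = -102.19 mV

-102.2 mV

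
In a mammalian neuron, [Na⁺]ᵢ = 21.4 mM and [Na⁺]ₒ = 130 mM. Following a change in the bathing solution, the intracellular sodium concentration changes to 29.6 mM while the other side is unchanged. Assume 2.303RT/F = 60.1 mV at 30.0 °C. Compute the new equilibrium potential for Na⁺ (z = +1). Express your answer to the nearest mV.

39 mV

After the shift: [Na⁺]_out = 130, [Na⁺]_in = 29.6 mM.
E_new = (60.1/1)·log₁₀(130/29.6) = 60.10 · (0.6427) = 38.62 mV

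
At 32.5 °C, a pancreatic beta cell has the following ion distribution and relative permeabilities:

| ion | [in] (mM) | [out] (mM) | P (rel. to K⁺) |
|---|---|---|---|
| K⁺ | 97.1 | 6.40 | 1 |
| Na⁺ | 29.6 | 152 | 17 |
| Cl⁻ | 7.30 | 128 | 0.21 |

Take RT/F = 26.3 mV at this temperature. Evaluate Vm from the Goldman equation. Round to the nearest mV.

37 mV

Vm = 26.3 · ln[(Σ P·[cation]ₒ + Σ P·[anion]ᵢ) / (Σ P·[cation]ᵢ + Σ P·[anion]ₒ)]
Numerator = 1×6.40 + 17×152 + 0.21×7.30 = 2592
Denominator = 1×97.1 + 17×29.6 + 0.21×128 = 627.2
Vm = 26.3 · ln(4.1327) = 26.3 × (1.4189) = 37.32 mV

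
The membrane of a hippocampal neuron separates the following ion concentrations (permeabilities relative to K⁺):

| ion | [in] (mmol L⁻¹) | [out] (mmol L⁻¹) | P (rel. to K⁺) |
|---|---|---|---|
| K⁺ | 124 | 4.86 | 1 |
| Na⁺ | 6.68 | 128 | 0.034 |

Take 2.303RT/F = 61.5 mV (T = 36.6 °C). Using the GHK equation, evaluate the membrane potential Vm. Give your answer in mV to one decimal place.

-69.5 mV

Vm = 61.5 · log₁₀[(Σ P·[cation]ₒ + Σ P·[anion]ᵢ) / (Σ P·[cation]ᵢ + Σ P·[anion]ₒ)]
Numerator = 1×4.86 + 0.034×128 = 9.212
Denominator = 1×124 + 0.034×6.68 = 124.2
Vm = 61.5 · log₁₀(0.074155) = 61.5 × (-1.1299) = -69.49 mV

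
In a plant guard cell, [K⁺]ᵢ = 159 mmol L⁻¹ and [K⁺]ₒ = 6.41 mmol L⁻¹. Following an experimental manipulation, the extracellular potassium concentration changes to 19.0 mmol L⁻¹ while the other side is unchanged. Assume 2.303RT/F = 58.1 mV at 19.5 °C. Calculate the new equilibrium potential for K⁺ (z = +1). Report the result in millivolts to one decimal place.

-53.6 mV

After the shift: [K⁺]_out = 19.0, [K⁺]_in = 159 mmol L⁻¹.
E_new = (58.1/1)·log₁₀(19.0/159) = 58.10 · (-0.9226) = -53.61 mV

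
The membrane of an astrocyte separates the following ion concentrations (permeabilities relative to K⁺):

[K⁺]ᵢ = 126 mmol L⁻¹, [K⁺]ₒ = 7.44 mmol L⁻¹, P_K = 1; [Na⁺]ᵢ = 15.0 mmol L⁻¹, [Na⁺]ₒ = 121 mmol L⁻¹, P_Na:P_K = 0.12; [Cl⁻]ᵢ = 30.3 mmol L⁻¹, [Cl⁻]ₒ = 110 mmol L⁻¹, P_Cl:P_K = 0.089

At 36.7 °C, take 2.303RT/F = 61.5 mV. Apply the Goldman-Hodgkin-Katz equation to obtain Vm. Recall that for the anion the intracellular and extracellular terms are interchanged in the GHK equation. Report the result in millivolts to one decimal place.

-45.9 mV

Vm = 61.5 · log₁₀[(Σ P·[cation]ₒ + Σ P·[anion]ᵢ) / (Σ P·[cation]ᵢ + Σ P·[anion]ₒ)]
Numerator = 1×7.44 + 0.12×121 + 0.089×30.3 = 24.66
Denominator = 1×126 + 0.12×15.0 + 0.089×110 = 137.6
Vm = 61.5 · log₁₀(0.1792) = 61.5 × (-0.7467) = -45.92 mV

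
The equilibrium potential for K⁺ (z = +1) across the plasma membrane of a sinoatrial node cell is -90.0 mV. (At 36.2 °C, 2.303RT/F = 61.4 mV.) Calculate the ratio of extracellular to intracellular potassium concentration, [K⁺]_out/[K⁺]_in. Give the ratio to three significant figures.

0.0342

log₁₀([out]/[in]) = E·z/(61.4) = -90.0 × 1 / 61.4 = -1.4658
[out]/[in] = 10^(-1.4658) = 0.03421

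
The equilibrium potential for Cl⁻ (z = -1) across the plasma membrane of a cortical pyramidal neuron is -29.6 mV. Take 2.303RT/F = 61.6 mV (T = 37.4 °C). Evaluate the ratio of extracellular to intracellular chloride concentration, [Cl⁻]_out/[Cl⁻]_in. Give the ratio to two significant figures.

log₁₀([out]/[in]) = E·z/(61.6) = -29.6 × -1 / 61.6 = 0.4805
[out]/[in] = 10^(0.4805) = 3.024

3.0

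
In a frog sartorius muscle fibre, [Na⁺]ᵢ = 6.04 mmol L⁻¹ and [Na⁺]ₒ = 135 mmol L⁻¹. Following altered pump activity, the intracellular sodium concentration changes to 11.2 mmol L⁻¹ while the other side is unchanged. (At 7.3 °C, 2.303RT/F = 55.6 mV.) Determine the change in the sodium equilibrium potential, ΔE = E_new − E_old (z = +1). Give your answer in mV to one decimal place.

E_old = (55.6/1)·log₁₀(135/6.04) = 75.02 mV
E_new = (55.6/1)·log₁₀(135/11.2) = 60.11 mV
ΔE = 60.11 − (75.02) = -14.91 mV

-14.9 mV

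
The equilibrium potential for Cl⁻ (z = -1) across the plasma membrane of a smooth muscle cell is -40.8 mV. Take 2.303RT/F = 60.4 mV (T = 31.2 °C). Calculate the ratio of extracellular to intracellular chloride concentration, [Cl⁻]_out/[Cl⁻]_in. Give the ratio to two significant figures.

log₁₀([out]/[in]) = E·z/(60.4) = -40.8 × -1 / 60.4 = 0.6755
[out]/[in] = 10^(0.6755) = 4.737

4.7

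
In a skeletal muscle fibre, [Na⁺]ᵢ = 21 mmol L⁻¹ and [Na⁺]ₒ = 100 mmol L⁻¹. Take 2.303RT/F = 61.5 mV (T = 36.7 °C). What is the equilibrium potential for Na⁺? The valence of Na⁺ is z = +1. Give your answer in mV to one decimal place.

41.7 mV

E = (61.5/z) · log₁₀([Na⁺]_out/[Na⁺]_in) with z = +1.
= (61.5/1) · log₁₀(100/21) = 61.50 · log₁₀(4.762)
= 61.50 · (0.6778) = 41.68 mV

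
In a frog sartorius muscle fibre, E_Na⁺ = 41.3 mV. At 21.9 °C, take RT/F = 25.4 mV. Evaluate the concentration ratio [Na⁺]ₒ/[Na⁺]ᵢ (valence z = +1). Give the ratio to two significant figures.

5.1

ln([out]/[in]) = E·z/(25.4) = 41.3 × 1 / 25.4 = 1.6260
[out]/[in] = e^(1.6260) = 5.083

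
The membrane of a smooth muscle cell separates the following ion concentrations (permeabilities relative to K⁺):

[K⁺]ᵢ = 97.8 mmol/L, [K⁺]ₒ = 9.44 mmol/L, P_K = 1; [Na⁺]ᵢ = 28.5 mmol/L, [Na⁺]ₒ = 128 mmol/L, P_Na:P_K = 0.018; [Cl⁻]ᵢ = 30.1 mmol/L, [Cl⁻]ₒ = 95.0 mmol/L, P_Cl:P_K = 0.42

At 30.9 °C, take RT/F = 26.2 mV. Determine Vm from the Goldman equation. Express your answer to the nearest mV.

Vm = 26.2 · ln[(Σ P·[cation]ₒ + Σ P·[anion]ᵢ) / (Σ P·[cation]ᵢ + Σ P·[anion]ₒ)]
Numerator = 1×9.44 + 0.018×128 + 0.42×30.1 = 24.39
Denominator = 1×97.8 + 0.018×28.5 + 0.42×95.0 = 138.2
Vm = 26.2 · ln(0.17644) = 26.2 × (-1.7348) = -45.45 mV

-45 mV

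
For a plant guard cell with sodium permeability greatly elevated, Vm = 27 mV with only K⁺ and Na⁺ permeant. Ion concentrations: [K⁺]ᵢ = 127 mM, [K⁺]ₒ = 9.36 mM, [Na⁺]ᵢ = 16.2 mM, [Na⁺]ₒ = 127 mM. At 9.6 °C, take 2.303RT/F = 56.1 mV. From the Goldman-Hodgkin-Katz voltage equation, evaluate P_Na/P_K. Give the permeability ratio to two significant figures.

4.8

Let α = P_Na/P_K. GHK: Vm = 56.1·log₁₀[(Kₒ + α·Naₒ)/(Kᵢ + α·Naᵢ)].
10^(Vm/56.1) = 10^(27.0/56.1) = 3.0289
So 3.0289·(Kᵢ + α·Naᵢ) = Kₒ + α·Naₒ → α = (3.0289·127.0 − 9.36) / (127.0 − 3.0289·16.2)
α = (384.7 − 9.36) / (127.0 − 49.07) = 375.3/77.93 = 4.816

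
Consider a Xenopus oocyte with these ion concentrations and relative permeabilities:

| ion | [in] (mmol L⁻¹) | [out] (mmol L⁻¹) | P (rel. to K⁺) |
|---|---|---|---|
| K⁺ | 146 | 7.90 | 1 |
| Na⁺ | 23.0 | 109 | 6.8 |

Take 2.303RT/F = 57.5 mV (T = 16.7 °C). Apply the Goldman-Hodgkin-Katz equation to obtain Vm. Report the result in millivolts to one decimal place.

22.7 mV

Vm = 57.5 · log₁₀[(Σ P·[cation]ₒ + Σ P·[anion]ᵢ) / (Σ P·[cation]ᵢ + Σ P·[anion]ₒ)]
Numerator = 1×7.90 + 6.8×109 = 749.1
Denominator = 1×146 + 6.8×23.0 = 302.4
Vm = 57.5 · log₁₀(2.4772) = 57.5 × (0.3940) = 22.65 mV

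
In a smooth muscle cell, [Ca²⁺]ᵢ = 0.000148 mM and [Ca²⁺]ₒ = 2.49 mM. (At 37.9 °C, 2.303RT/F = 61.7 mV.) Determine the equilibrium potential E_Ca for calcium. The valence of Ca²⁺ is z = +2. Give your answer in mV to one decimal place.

E = (61.7/z) · log₁₀([Ca²⁺]_out/[Ca²⁺]_in) with z = +2.
= (61.7/2) · log₁₀(2.49/0.000148) = 30.85 · log₁₀(1.682e+04)
= 30.85 · (4.2259) = 130.37 mV

130.4 mV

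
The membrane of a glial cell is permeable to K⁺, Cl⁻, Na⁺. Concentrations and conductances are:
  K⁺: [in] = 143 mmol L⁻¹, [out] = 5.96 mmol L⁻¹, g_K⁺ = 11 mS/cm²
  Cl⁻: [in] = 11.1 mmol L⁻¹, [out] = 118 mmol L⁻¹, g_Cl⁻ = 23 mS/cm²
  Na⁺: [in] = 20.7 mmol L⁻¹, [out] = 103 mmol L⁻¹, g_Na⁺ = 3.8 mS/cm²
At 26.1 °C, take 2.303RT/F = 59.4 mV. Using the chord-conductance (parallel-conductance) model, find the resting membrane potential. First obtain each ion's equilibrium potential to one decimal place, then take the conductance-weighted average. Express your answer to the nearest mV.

-57 mV

E_K⁺ = (59.4/1)·log₁₀(5.96/143) = -82.0 mV
E_Cl⁻ = (59.4/-1)·log₁₀(118/11.1) = -61.0 mV
E_Na⁺ = (59.4/1)·log₁₀(103/20.7) = 41.4 mV
Vm = (Σ gᵢEᵢ)/(Σ gᵢ) = (11·-82.0 + 23·-61.0 + 3.8·41.4) / (11 + 23 + 3.8)
= -2147.68 / 37.8 = -56.82 mV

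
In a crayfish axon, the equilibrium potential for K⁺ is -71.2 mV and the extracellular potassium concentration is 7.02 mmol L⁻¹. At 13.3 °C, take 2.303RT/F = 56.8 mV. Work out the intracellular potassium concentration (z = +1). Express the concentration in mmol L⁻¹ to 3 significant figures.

126 mmol L⁻¹

Nernst: E = (56.8/1) · log₁₀([out]/[in]), so log₁₀([out]/[in]) = -71.2 × 1 / 56.8 = -1.2535.
[out]/[in] = 10^(-1.2535) = 0.05578.
[in] = 7.02 / 0.05578 = 125.9 mmol L⁻¹.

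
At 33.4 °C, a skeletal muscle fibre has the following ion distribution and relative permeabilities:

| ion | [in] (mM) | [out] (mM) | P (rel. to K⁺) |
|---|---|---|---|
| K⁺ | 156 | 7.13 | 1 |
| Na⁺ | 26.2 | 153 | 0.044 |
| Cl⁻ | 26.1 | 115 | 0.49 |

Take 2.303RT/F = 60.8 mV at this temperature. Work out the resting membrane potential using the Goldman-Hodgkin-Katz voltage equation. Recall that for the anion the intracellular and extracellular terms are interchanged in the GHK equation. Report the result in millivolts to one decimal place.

-54.9 mV

Vm = 60.8 · log₁₀[(Σ P·[cation]ₒ + Σ P·[anion]ᵢ) / (Σ P·[cation]ᵢ + Σ P·[anion]ₒ)]
Numerator = 1×7.13 + 0.044×153 + 0.49×26.1 = 26.65
Denominator = 1×156 + 0.044×26.2 + 0.49×115 = 213.5
Vm = 60.8 · log₁₀(0.12483) = 60.8 × (-0.9037) = -54.94 mV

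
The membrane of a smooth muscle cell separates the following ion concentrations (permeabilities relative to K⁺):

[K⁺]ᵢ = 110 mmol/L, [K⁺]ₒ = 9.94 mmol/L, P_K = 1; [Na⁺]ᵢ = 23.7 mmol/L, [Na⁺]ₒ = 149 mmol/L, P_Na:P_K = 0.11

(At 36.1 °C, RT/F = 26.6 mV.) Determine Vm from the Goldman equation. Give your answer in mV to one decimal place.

-38.7 mV

Vm = 26.6 · ln[(Σ P·[cation]ₒ + Σ P·[anion]ᵢ) / (Σ P·[cation]ᵢ + Σ P·[anion]ₒ)]
Numerator = 1×9.94 + 0.11×149 = 26.33
Denominator = 1×110 + 0.11×23.7 = 112.6
Vm = 26.6 · ln(0.23382) = 26.6 × (-1.4532) = -38.65 mV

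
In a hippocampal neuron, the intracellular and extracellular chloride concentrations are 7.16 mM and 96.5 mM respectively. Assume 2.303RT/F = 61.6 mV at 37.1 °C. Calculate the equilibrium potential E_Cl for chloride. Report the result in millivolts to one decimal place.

E = (61.6/z) · log₁₀([Cl⁻]_out/[Cl⁻]_in) with z = -1.
For an anion, dividing by z = -1 reverses the sign.
= (61.6/-1) · log₁₀(96.5/7.16) = -61.60 · log₁₀(13.48)
= -61.60 · (1.1296) = -69.58 mV

-69.6 mV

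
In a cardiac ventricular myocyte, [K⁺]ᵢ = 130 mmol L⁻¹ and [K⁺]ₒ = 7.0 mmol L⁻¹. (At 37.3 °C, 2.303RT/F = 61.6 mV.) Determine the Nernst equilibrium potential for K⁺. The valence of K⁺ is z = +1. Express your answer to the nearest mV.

E = (61.6/z) · log₁₀([K⁺]_out/[K⁺]_in) with z = +1.
= (61.6/1) · log₁₀(7.0/130) = 61.60 · log₁₀(0.05385)
= 61.60 · (-1.2688) = -78.16 mV

-78 mV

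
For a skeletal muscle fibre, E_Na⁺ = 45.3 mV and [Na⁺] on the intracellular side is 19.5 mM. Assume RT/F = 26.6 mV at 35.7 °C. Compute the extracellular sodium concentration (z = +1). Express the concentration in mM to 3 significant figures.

107 mM

Nernst: E = (26.6/1) · ln([out]/[in]), so ln([out]/[in]) = 45.3 × 1 / 26.6 = 1.7030.
[out]/[in] = e^(1.7030) = 5.49.
[out] = 5.49 × 19.5 = 107.1 mM.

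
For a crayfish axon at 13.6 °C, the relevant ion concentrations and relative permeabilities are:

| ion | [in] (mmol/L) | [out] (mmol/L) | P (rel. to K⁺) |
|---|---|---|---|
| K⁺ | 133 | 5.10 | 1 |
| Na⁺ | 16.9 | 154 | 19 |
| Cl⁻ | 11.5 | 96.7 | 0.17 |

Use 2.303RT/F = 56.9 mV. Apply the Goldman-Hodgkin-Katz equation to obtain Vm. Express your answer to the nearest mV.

Vm = 56.9 · log₁₀[(Σ P·[cation]ₒ + Σ P·[anion]ᵢ) / (Σ P·[cation]ᵢ + Σ P·[anion]ₒ)]
Numerator = 1×5.10 + 19×154 + 0.17×11.5 = 2933
Denominator = 1×133 + 19×16.9 + 0.17×96.7 = 470.5
Vm = 56.9 · log₁₀(6.2334) = 56.9 × (0.7947) = 45.22 mV

45 mV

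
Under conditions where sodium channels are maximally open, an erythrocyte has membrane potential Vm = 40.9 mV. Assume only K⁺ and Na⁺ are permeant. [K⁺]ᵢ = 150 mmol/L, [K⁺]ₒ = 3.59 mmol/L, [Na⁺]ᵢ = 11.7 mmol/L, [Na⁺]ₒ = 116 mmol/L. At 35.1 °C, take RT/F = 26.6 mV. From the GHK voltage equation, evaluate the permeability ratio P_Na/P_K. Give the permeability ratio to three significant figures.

Let α = P_Na/P_K. GHK: Vm = 26.6·ln[(Kₒ + α·Naₒ)/(Kᵢ + α·Naᵢ)].
e^(Vm/26.6) = e^(40.9/26.6) = 4.6534
So 4.6534·(Kᵢ + α·Naᵢ) = Kₒ + α·Naₒ → α = (4.6534·150.0 − 3.59) / (116.0 − 4.6534·11.7)
α = (698 − 3.59) / (116.0 − 54.44) = 694.4/61.56 = 11.28

11.3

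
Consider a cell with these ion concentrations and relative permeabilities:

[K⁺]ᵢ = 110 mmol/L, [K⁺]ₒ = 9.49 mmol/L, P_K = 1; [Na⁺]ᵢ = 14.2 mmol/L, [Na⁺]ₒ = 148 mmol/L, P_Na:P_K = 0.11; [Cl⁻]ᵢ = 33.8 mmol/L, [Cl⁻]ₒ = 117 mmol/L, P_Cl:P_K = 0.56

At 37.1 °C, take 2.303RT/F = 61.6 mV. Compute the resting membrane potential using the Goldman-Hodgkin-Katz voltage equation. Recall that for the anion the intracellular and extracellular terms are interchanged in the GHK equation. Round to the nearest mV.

-37 mV

Vm = 61.6 · log₁₀[(Σ P·[cation]ₒ + Σ P·[anion]ᵢ) / (Σ P·[cation]ᵢ + Σ P·[anion]ₒ)]
Numerator = 1×9.49 + 0.11×148 + 0.56×33.8 = 44.7
Denominator = 1×110 + 0.11×14.2 + 0.56×117 = 177.1
Vm = 61.6 · log₁₀(0.25241) = 61.6 × (-0.5979) = -36.83 mV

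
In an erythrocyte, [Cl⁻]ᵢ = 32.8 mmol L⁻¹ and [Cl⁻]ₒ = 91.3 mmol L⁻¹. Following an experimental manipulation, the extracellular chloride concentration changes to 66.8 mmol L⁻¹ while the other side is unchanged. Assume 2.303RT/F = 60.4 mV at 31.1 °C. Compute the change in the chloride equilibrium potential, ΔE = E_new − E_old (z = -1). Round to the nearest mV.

8 mV

E_old = (60.4/-1)·log₁₀(91.3/32.8) = -26.85 mV
E_new = (60.4/-1)·log₁₀(66.8/32.8) = -18.66 mV
ΔE = -18.66 − (-26.85) = 8.20 mV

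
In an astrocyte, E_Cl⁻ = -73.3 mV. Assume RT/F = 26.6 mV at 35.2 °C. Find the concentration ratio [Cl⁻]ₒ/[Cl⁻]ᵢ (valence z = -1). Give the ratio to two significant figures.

16

ln([out]/[in]) = E·z/(26.6) = -73.3 × -1 / 26.6 = 2.7556
[out]/[in] = e^(2.7556) = 15.73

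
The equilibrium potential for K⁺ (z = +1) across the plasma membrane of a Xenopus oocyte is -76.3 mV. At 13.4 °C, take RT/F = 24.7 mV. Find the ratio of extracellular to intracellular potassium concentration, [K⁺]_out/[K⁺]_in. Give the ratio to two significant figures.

ln([out]/[in]) = E·z/(24.7) = -76.3 × 1 / 24.7 = -3.0891
[out]/[in] = e^(-3.0891) = 0.04554

0.046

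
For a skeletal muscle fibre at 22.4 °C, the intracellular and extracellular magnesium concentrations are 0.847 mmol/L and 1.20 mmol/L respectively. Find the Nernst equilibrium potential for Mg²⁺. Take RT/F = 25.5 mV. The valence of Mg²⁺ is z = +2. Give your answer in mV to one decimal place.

4.4 mV

E = (25.5/z) · ln([Mg²⁺]_out/[Mg²⁺]_in) with z = +2.
= (25.5/2) · ln(1.20/0.847) = 12.75 · ln(1.417)
= 12.75 · (0.3484) = 4.44 mV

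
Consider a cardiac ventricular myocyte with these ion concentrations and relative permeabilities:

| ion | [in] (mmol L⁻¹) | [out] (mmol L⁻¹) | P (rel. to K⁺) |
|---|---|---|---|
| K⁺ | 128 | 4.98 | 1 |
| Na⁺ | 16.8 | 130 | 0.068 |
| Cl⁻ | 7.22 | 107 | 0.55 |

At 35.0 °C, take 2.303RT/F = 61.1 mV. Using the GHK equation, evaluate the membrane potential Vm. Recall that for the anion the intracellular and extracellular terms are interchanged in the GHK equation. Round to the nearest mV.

-63 mV

Vm = 61.1 · log₁₀[(Σ P·[cation]ₒ + Σ P·[anion]ᵢ) / (Σ P·[cation]ᵢ + Σ P·[anion]ₒ)]
Numerator = 1×4.98 + 0.068×130 + 0.55×7.22 = 17.79
Denominator = 1×128 + 0.068×16.8 + 0.55×107 = 188
Vm = 61.1 · log₁₀(0.094637) = 61.1 × (-1.0239) = -62.56 mV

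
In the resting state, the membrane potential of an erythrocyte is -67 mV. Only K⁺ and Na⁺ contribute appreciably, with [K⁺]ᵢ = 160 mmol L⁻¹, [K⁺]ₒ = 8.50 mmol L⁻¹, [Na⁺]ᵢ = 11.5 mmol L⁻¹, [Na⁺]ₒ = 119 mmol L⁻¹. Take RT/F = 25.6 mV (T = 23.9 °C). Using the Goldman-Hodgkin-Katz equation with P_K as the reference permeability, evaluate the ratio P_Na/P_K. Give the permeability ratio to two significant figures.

0.027

Let α = P_Na/P_K. GHK: Vm = 25.6·ln[(Kₒ + α·Naₒ)/(Kᵢ + α·Naᵢ)].
e^(Vm/25.6) = e^(-67.0/25.6) = 0.073008
So 0.073008·(Kᵢ + α·Naᵢ) = Kₒ + α·Naₒ → α = (0.073008·160.0 − 8.5) / (119.0 − 0.073008·11.5)
α = (11.68 − 8.5) / (119.0 − 0.8396) = 3.181/118.2 = 0.02692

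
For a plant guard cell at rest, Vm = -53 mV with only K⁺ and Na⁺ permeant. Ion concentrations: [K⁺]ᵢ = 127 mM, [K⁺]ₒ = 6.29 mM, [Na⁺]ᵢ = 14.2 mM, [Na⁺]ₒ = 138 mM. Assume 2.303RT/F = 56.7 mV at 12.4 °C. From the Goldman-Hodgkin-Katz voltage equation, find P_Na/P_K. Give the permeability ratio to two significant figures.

Let α = P_Na/P_K. GHK: Vm = 56.7·log₁₀[(Kₒ + α·Naₒ)/(Kᵢ + α·Naᵢ)].
10^(Vm/56.7) = 10^(-53.0/56.7) = 0.11621
So 0.11621·(Kᵢ + α·Naᵢ) = Kₒ + α·Naₒ → α = (0.11621·127.0 − 6.29) / (138.0 − 0.11621·14.2)
α = (14.76 − 6.29) / (138.0 − 1.65) = 8.469/136.3 = 0.06211

0.062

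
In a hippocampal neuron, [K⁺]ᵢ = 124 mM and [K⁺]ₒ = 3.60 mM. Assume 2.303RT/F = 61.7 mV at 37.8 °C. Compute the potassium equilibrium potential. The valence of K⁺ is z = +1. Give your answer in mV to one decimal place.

-94.8 mV

E = (61.7/z) · log₁₀([K⁺]_out/[K⁺]_in) with z = +1.
= (61.7/1) · log₁₀(3.60/124) = 61.70 · log₁₀(0.02903)
= 61.70 · (-1.5371) = -94.84 mV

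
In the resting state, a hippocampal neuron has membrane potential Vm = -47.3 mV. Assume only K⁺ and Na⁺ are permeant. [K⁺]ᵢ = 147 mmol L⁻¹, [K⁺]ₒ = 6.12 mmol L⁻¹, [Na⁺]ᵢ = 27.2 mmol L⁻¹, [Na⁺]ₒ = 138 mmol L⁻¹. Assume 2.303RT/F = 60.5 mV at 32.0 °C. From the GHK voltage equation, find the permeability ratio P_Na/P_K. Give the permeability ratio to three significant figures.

0.136

Let α = P_Na/P_K. GHK: Vm = 60.5·log₁₀[(Kₒ + α·Naₒ)/(Kᵢ + α·Naᵢ)].
10^(Vm/60.5) = 10^(-47.3/60.5) = 0.16527
So 0.16527·(Kᵢ + α·Naᵢ) = Kₒ + α·Naₒ → α = (0.16527·147.0 − 6.12) / (138.0 − 0.16527·27.2)
α = (24.29 − 6.12) / (138.0 − 4.495) = 18.17/133.5 = 0.1361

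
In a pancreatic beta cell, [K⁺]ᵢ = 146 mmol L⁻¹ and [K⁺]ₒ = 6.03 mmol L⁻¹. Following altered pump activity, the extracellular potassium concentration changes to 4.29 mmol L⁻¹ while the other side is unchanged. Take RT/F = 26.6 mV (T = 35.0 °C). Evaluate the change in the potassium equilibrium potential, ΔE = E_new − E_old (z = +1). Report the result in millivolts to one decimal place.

E_old = (26.6/1)·ln(6.03/146) = -84.77 mV
E_new = (26.6/1)·ln(4.29/146) = -93.83 mV
ΔE = -93.83 − (-84.77) = -9.06 mV

-9.1 mV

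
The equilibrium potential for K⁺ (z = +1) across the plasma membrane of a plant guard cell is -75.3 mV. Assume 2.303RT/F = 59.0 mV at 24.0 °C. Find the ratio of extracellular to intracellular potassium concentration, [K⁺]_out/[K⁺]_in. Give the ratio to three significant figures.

log₁₀([out]/[in]) = E·z/(59.0) = -75.3 × 1 / 59.0 = -1.2763
[out]/[in] = 10^(-1.2763) = 0.05293

0.0529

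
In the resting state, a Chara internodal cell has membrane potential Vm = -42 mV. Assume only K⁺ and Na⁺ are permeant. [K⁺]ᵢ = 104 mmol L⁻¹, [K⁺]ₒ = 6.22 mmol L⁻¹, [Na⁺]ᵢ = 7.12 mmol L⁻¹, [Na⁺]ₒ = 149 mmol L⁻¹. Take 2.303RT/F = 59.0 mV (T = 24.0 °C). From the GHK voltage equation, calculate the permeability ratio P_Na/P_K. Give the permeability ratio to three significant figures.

Let α = P_Na/P_K. GHK: Vm = 59.0·log₁₀[(Kₒ + α·Naₒ)/(Kᵢ + α·Naᵢ)].
10^(Vm/59.0) = 10^(-42.0/59.0) = 0.19415
So 0.19415·(Kᵢ + α·Naᵢ) = Kₒ + α·Naₒ → α = (0.19415·104.0 − 6.22) / (149.0 − 0.19415·7.12)
α = (20.19 − 6.22) / (149.0 − 1.382) = 13.97/147.6 = 0.09465

0.0946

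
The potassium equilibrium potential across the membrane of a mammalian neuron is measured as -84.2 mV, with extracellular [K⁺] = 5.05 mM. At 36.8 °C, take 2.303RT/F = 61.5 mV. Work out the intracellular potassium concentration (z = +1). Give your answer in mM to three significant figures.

118 mM

Nernst: E = (61.5/1) · log₁₀([out]/[in]), so log₁₀([out]/[in]) = -84.2 × 1 / 61.5 = -1.3691.
[out]/[in] = 10^(-1.3691) = 0.04275.
[in] = 5.05 / 0.04275 = 118.1 mM.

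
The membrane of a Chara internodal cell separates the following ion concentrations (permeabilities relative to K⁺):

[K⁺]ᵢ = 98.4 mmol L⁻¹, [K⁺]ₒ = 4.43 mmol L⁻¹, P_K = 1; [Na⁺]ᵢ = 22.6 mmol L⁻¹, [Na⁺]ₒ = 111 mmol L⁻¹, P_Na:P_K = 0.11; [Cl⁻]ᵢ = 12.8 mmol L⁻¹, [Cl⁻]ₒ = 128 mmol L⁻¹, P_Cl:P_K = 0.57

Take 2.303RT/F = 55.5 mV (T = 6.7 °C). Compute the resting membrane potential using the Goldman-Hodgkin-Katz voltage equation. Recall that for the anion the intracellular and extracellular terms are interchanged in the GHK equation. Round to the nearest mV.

Vm = 55.5 · log₁₀[(Σ P·[cation]ₒ + Σ P·[anion]ᵢ) / (Σ P·[cation]ᵢ + Σ P·[anion]ₒ)]
Numerator = 1×4.43 + 0.11×111 + 0.57×12.8 = 23.94
Denominator = 1×98.4 + 0.11×22.6 + 0.57×128 = 173.8
Vm = 55.5 · log₁₀(0.13769) = 55.5 × (-0.8611) = -47.79 mV

-48 mV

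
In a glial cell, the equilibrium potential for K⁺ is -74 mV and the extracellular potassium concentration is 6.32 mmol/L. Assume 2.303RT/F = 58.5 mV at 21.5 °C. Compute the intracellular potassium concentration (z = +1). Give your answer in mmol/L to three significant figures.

Nernst: E = (58.5/1) · log₁₀([out]/[in]), so log₁₀([out]/[in]) = -74.0 × 1 / 58.5 = -1.2650.
[out]/[in] = 10^(-1.2650) = 0.05433.
[in] = 6.32 / 0.05433 = 116.3 mmol/L.

116 mmol/L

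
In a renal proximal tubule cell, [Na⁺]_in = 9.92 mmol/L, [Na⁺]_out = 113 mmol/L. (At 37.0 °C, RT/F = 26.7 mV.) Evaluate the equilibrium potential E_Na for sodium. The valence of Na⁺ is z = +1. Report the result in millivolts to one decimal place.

E = (26.7/z) · ln([Na⁺]_out/[Na⁺]_in) with z = +1.
= (26.7/1) · ln(113/9.92) = 26.70 · ln(11.39)
= 26.70 · (2.4328) = 64.96 mV

65.0 mV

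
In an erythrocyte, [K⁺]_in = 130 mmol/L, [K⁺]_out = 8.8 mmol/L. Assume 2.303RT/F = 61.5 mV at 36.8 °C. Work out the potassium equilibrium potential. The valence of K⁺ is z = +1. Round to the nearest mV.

E = (61.5/z) · log₁₀([K⁺]_out/[K⁺]_in) with z = +1.
= (61.5/1) · log₁₀(8.8/130) = 61.50 · log₁₀(0.06769)
= 61.50 · (-1.1695) = -71.92 mV

-72 mV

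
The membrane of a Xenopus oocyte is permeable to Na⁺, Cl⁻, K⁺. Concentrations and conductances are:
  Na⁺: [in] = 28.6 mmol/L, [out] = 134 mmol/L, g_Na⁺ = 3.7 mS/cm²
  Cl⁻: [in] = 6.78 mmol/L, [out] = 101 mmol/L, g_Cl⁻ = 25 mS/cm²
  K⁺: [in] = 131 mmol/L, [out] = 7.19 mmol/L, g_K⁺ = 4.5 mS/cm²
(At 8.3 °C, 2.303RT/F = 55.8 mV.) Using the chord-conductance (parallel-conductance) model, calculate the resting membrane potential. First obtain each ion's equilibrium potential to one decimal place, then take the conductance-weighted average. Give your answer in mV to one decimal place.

-54.7 mV

E_Na⁺ = (55.8/1)·log₁₀(134/28.6) = 37.4 mV
E_Cl⁻ = (55.8/-1)·log₁₀(101/6.78) = -65.5 mV
E_K⁺ = (55.8/1)·log₁₀(7.19/131) = -70.3 mV
Vm = (Σ gᵢEᵢ)/(Σ gᵢ) = (3.7·37.4 + 25·-65.5 + 4.5·-70.3) / (3.7 + 25 + 4.5)
= -1815.47 / 33.2 = -54.68 mV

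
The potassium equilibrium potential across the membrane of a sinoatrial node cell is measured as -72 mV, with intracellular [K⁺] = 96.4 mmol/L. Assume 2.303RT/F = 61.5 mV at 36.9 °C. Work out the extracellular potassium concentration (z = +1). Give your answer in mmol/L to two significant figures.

6.5 mmol/L

Nernst: E = (61.5/1) · log₁₀([out]/[in]), so log₁₀([out]/[in]) = -72.0 × 1 / 61.5 = -1.1707.
[out]/[in] = 10^(-1.1707) = 0.06749.
[out] = 0.06749 × 96.4 = 6.506 mmol/L.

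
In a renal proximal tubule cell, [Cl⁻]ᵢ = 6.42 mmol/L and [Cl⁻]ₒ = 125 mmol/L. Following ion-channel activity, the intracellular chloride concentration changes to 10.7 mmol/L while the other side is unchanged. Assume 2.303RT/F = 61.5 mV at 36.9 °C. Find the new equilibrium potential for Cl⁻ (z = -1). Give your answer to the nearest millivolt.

After the shift: [Cl⁻]_out = 125, [Cl⁻]_in = 10.7 mmol/L.
E_new = (61.5/-1)·log₁₀(125/10.7) = -61.50 · (1.0675) = -65.65 mV

-66 mV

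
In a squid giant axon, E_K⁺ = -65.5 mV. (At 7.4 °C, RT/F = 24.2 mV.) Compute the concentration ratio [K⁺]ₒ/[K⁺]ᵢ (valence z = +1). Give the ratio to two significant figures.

ln([out]/[in]) = E·z/(24.2) = -65.5 × 1 / 24.2 = -2.7066
[out]/[in] = e^(-2.7066) = 0.06676

0.067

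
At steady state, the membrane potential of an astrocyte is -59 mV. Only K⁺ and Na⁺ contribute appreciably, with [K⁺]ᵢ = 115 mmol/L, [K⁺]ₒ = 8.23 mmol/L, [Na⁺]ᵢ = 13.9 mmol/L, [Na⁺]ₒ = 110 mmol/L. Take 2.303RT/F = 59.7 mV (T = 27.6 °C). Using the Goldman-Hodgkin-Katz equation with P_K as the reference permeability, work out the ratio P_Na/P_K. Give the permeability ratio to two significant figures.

0.033

Let α = P_Na/P_K. GHK: Vm = 59.7·log₁₀[(Kₒ + α·Naₒ)/(Kᵢ + α·Naᵢ)].
10^(Vm/59.7) = 10^(-59.0/59.7) = 0.10274
So 0.10274·(Kᵢ + α·Naᵢ) = Kₒ + α·Naₒ → α = (0.10274·115.0 − 8.23) / (110.0 − 0.10274·13.9)
α = (11.81 − 8.23) / (110.0 − 1.428) = 3.585/108.6 = 0.03302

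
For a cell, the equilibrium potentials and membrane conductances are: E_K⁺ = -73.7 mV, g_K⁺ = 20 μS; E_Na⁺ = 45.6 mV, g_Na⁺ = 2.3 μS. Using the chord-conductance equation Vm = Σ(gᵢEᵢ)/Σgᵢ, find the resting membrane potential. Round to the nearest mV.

Σ gᵢEᵢ = 20·(-73.7) + 2.3·(45.6) = -1369.12
Σ gᵢ = 20 + 2.3 = 22.3
Vm = -1369.12 / 22.3 = -61.40 mV

-61 mV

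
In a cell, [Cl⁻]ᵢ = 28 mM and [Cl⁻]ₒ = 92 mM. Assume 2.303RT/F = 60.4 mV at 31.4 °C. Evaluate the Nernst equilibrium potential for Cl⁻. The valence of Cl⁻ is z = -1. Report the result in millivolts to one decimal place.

-31.2 mV

E = (60.4/z) · log₁₀([Cl⁻]_out/[Cl⁻]_in) with z = -1.
For an anion, dividing by z = -1 reverses the sign.
= (60.4/-1) · log₁₀(92/28) = -60.40 · log₁₀(3.286)
= -60.40 · (0.5166) = -31.20 mV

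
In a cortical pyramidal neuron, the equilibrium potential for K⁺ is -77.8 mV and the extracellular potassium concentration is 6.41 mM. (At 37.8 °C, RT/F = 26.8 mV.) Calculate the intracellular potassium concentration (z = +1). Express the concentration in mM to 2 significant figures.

120 mM

Nernst: E = (26.8/1) · ln([out]/[in]), so ln([out]/[in]) = -77.8 × 1 / 26.8 = -2.9030.
[out]/[in] = e^(-2.9030) = 0.05486.
[in] = 6.41 / 0.05486 = 116.8 mM.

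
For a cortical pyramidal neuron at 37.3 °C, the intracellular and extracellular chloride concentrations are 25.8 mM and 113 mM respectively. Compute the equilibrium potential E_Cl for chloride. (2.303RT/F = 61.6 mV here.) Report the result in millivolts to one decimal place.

E = (61.6/z) · log₁₀([Cl⁻]_out/[Cl⁻]_in) with z = -1.
For an anion, dividing by z = -1 reverses the sign.
= (61.6/-1) · log₁₀(113/25.8) = -61.60 · log₁₀(4.38)
= -61.60 · (0.6415) = -39.51 mV

-39.5 mV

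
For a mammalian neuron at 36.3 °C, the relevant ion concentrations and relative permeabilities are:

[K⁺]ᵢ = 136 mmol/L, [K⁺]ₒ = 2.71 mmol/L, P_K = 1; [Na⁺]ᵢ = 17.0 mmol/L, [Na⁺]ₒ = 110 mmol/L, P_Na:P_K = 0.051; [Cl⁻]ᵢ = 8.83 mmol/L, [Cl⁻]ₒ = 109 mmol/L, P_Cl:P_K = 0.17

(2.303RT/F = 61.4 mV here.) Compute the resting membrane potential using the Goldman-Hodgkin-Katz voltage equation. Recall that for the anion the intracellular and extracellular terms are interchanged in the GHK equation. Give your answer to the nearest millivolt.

-74 mV

Vm = 61.4 · log₁₀[(Σ P·[cation]ₒ + Σ P·[anion]ᵢ) / (Σ P·[cation]ᵢ + Σ P·[anion]ₒ)]
Numerator = 1×2.71 + 0.051×110 + 0.17×8.83 = 9.821
Denominator = 1×136 + 0.051×17.0 + 0.17×109 = 155.4
Vm = 61.4 · log₁₀(0.0632) = 61.4 × (-1.1993) = -73.64 mV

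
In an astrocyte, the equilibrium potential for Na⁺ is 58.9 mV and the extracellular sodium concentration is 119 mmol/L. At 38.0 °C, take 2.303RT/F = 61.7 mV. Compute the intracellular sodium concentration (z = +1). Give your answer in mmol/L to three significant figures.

Nernst: E = (61.7/1) · log₁₀([out]/[in]), so log₁₀([out]/[in]) = 58.9 × 1 / 61.7 = 0.9546.
[out]/[in] = 10^(0.9546) = 9.008.
[in] = 119 / 9.008 = 13.21 mmol/L.

13.2 mmol/L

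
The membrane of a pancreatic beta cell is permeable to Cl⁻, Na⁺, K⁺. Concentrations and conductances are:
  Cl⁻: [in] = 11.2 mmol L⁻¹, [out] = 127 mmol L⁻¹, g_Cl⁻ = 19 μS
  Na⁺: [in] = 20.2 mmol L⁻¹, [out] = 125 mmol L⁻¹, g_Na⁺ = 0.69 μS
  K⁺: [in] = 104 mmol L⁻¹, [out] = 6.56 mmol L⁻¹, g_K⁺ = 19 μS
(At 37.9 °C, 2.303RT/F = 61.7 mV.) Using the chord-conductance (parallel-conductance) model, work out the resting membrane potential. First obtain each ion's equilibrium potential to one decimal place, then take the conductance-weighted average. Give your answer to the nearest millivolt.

E_Cl⁻ = (61.7/-1)·log₁₀(127/11.2) = -65.1 mV
E_Na⁺ = (61.7/1)·log₁₀(125/20.2) = 48.8 mV
E_K⁺ = (61.7/1)·log₁₀(6.56/104) = -74.0 mV
Vm = (Σ gᵢEᵢ)/(Σ gᵢ) = (19·-65.1 + 0.69·48.8 + 19·-74.0) / (19 + 0.69 + 19)
= -2609.23 / 38.69 = -67.44 mV

-67 mV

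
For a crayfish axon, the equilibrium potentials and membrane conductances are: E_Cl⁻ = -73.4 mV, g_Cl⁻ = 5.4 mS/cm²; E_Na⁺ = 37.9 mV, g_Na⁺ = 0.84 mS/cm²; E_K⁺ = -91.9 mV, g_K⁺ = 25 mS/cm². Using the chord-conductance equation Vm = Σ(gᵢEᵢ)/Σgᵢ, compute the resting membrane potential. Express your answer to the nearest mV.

-85 mV

Σ gᵢEᵢ = 5.4·(-73.4) + 0.84·(37.9) + 25·(-91.9) = -2662.02
Σ gᵢ = 5.4 + 0.84 + 25 = 31.24
Vm = -2662.02 / 31.24 = -85.21 mV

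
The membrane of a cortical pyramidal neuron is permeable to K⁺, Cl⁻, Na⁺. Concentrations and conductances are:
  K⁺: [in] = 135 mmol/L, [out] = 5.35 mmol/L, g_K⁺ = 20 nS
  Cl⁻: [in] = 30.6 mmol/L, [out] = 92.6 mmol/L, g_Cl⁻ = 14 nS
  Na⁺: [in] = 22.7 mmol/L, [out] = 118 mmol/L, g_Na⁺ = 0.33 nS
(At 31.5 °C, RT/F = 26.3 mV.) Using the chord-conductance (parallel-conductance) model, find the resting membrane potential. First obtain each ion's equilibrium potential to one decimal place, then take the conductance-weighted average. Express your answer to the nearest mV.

E_K⁺ = (26.3/1)·ln(5.35/135) = -84.9 mV
E_Cl⁻ = (26.3/-1)·ln(92.6/30.6) = -29.1 mV
E_Na⁺ = (26.3/1)·ln(118/22.7) = 43.4 mV
Vm = (Σ gᵢEᵢ)/(Σ gᵢ) = (20·-84.9 + 14·-29.1 + 0.33·43.4) / (20 + 14 + 0.33)
= -2091.08 / 34.33 = -60.91 mV

-61 mV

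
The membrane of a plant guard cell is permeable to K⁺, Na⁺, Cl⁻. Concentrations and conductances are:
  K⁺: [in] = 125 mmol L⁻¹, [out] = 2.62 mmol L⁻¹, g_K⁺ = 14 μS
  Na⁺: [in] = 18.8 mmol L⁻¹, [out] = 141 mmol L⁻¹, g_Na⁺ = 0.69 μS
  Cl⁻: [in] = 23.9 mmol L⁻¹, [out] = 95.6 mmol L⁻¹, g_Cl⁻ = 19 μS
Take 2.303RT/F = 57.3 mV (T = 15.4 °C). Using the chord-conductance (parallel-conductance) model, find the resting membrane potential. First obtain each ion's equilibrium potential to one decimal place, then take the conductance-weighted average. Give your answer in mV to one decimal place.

E_K⁺ = (57.3/1)·log₁₀(2.62/125) = -96.2 mV
E_Na⁺ = (57.3/1)·log₁₀(141/18.8) = 50.1 mV
E_Cl⁻ = (57.3/-1)·log₁₀(95.6/23.9) = -34.5 mV
Vm = (Σ gᵢEᵢ)/(Σ gᵢ) = (14·-96.2 + 0.69·50.1 + 19·-34.5) / (14 + 0.69 + 19)
= -1967.73 / 33.69 = -58.41 mV

-58.4 mV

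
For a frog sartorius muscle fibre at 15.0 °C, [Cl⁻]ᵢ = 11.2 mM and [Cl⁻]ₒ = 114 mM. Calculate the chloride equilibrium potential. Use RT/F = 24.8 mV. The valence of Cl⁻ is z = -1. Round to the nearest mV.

-58 mV

E = (24.8/z) · ln([Cl⁻]_out/[Cl⁻]_in) with z = -1.
For an anion, dividing by z = -1 reverses the sign.
= (24.8/-1) · ln(114/11.2) = -24.80 · ln(10.18)
= -24.80 · (2.3203) = -57.54 mV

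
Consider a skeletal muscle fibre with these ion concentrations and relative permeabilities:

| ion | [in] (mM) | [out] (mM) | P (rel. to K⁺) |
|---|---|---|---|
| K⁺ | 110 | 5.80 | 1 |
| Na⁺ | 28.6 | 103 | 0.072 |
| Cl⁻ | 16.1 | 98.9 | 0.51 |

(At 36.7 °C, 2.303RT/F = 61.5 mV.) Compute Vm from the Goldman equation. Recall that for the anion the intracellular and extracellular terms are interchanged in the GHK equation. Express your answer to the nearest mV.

-54 mV

Vm = 61.5 · log₁₀[(Σ P·[cation]ₒ + Σ P·[anion]ᵢ) / (Σ P·[cation]ᵢ + Σ P·[anion]ₒ)]
Numerator = 1×5.80 + 0.072×103 + 0.51×16.1 = 21.43
Denominator = 1×110 + 0.072×28.6 + 0.51×98.9 = 162.5
Vm = 61.5 · log₁₀(0.13186) = 61.5 × (-0.8799) = -54.11 mV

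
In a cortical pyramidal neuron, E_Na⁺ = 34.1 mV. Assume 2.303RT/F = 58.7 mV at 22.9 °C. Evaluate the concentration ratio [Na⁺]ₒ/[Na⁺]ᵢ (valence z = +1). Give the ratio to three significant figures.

3.81

log₁₀([out]/[in]) = E·z/(58.7) = 34.1 × 1 / 58.7 = 0.5809
[out]/[in] = 10^(0.5809) = 3.81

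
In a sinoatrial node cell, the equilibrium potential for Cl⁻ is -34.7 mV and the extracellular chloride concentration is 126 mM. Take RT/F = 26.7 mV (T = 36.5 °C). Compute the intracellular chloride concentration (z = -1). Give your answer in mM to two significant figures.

Nernst: E = (26.7/-1) · ln([out]/[in]), so ln([out]/[in]) = -34.7 × -1 / 26.7 = 1.2996.
[out]/[in] = e^(1.2996) = 3.668.
[in] = 126 / 3.668 = 34.35 mM.

34 mM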